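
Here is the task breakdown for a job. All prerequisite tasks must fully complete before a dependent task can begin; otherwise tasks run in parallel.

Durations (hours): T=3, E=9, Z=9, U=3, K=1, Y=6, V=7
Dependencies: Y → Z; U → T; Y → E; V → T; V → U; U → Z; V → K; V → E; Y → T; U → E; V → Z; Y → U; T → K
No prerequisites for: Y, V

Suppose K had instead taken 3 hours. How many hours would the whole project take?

Critical path before the change: V→U→E = 7+3+9 = 19 giving 19 hours.
K is off the critical path — its longest chain is 14 hours, giving 5 of slack.
No other chain overtakes it, so the finish is 19 hours.

19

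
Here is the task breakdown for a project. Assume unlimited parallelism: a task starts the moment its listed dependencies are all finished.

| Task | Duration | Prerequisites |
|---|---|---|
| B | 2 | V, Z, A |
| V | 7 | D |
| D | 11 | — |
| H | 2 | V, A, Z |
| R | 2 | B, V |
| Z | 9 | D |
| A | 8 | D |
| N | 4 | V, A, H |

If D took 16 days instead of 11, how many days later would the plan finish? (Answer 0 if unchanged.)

The binding path is D→Z→H→N = 11+9+2+4 = 26; finish at 26 days.
Since D is critical, the +5 change carries straight to that chain (now 31 days).
No other chain overtakes it, so the finish is 31 days.
Change in finish: 31 − 26 = +5 days.

5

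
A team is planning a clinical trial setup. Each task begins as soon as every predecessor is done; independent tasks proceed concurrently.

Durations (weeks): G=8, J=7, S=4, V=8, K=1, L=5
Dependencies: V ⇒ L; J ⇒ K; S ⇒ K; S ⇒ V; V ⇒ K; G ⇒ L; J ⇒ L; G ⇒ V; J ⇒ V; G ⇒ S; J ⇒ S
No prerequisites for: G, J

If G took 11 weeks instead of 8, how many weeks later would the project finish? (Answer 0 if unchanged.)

The binding path is G→S→V→L = 8+4+8+5 = 25; finish at 25 weeks.
G is on the critical path; changing it to 11 makes that path 28 weeks.
The critical path is still G→S→V→L; finish is now 28 weeks.
Change in finish: 28 − 25 = +3 weeks.

3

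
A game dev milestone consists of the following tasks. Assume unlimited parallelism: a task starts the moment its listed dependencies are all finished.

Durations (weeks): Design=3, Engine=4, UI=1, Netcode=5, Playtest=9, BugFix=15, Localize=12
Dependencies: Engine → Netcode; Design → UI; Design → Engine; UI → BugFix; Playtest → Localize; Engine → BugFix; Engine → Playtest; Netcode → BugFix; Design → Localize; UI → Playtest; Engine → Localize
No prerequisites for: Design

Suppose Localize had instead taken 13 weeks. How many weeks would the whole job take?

Critical path before the change: Design→Engine→Playtest→Localize = 3+4+9+12 = 28 giving 28 weeks.
Since Localize is critical, the +1 change carries straight to that chain (now 29 weeks).
The critical path is still Design→Engine→Playtest→Localize; finish is now 29 weeks.

29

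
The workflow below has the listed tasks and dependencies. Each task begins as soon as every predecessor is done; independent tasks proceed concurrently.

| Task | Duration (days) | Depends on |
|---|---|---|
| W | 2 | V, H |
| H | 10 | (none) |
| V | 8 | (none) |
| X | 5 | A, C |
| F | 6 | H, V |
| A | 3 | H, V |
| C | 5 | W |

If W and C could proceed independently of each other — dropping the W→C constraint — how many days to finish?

18

Original critical path: H→W→C→X = 10+2+5+5 = 22 ⇒ 22 days.
Without W→C, C's earliest start moves from 12 to 0.
The longest chain is now H→A→X = 10+3+5 = 18, so the workflow takes 18 days.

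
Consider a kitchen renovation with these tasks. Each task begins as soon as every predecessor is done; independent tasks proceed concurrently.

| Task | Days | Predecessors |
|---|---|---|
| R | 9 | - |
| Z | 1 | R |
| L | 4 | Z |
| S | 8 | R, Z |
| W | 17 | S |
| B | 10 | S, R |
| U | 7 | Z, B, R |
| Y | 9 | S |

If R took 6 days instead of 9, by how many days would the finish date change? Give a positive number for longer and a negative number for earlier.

-3

Actual critical path: R→Z→S→W = 9+1+8+17 = 35 ⇒ 35 days.
Since R is critical, the -3 change carries straight to that chain (now 32 days).
The critical path is still R→Z→S→W; finish is now 32 days.
Change in finish: 32 − 35 = -3 days.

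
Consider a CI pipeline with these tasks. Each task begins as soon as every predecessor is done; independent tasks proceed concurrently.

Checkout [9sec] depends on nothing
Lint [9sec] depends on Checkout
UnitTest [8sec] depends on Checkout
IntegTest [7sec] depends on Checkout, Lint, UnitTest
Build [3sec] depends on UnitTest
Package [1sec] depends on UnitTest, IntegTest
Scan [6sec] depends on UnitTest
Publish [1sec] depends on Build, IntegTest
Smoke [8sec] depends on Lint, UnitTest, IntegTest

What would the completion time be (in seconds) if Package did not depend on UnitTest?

Before: longest chain Checkout→Lint→IntegTest→Smoke = 9+9+7+8 = 33, finish 33.
Dropping UnitTest→Package doesn't change Package's earliest start (25); another predecessor still binds.
The longest chain is now Checkout→Lint→IntegTest→Smoke = 9+9+7+8 = 33, so the plan takes 33 seconds.

33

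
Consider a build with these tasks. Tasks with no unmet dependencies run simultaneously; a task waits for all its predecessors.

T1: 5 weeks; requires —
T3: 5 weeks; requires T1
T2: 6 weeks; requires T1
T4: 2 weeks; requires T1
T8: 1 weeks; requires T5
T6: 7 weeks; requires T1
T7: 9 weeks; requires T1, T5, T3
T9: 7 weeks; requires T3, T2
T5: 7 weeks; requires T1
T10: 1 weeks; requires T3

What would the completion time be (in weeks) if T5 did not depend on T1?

19

Before: longest chain T1→T5→T7 = 5+7+9 = 21, finish 21.
Without T1→T5, T5's earliest start moves from 5 to 0.
After: T1→T3→T7 = 5+5+9 = 19 → 19 weeks.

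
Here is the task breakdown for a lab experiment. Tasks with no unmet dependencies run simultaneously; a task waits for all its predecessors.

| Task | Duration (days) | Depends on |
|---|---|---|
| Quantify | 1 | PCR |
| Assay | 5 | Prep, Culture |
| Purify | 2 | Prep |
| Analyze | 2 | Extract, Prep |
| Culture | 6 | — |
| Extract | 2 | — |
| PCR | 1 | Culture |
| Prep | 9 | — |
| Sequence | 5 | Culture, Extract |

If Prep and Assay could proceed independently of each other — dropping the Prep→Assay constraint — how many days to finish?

With the dependency in place, Prep→Assay = 9+5 = 14 sets the finish at 14 days.
Without Prep→Assay, Assay's earliest start moves from 9 to 6.
After: Prep→Purify = 9+2 = 11 → 11 days.

11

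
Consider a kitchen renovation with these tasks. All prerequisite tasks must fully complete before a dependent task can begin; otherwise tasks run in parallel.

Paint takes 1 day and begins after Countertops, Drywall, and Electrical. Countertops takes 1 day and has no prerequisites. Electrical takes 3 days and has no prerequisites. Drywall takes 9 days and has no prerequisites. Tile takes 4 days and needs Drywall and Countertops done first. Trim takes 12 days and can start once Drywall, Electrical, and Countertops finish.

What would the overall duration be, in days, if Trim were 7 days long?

16

The binding path is Drywall→Trim = 9+12 = 21; finish at 21 days.
Trim is on the critical path; changing it to 7 makes that path 16 days.
That remains the longest chain; total 16 days.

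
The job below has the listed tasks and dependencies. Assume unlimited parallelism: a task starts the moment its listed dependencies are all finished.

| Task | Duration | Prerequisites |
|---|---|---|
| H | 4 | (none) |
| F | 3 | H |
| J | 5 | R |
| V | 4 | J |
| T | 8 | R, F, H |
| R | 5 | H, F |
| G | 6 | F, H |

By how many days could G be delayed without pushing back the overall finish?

Critical path: H→F→R→J→V = 4+3+5+5+4 = 21, so the finish is 21 days.
The longest chain containing G totals 13 days.
So G can slip 21 − 13 = 8 days.

8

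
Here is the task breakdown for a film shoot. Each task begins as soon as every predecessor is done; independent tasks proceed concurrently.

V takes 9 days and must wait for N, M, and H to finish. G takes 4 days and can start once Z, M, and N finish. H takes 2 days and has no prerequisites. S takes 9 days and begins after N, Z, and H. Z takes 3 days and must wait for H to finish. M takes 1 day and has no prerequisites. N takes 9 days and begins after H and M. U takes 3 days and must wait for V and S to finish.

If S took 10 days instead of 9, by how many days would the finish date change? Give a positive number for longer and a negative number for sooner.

As given, the longest chain is H→N→S→U = 2+9+9+3 = 23, so the finish is 23 days.
S lies on that path, so at 10 days the path becomes 24 days.
No other chain overtakes it, so the finish is 24 days.
Change in finish: 24 − 23 = +1 days.

1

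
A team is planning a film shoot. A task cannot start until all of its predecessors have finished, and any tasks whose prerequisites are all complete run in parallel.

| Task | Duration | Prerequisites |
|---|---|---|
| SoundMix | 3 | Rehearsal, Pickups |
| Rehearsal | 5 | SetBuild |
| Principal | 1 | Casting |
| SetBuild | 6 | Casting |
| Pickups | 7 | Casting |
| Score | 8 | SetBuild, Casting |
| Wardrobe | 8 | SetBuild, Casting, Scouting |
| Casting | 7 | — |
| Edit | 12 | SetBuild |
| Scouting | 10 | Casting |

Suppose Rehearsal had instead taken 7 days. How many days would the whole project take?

The binding path is Casting→Scouting→Wardrobe = 7+10+8 = 25; finish at 25 days.
Rehearsal is off the critical path — its longest chain is 21 days, giving 4 of slack.
That remains the longest chain; total 25 days.

25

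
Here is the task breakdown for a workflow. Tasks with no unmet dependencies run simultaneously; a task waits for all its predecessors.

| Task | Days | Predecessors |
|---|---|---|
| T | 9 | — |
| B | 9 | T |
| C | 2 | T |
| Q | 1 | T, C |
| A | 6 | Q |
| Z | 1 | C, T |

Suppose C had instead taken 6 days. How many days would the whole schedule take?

22

Actual critical path: T→C→Q→A = 9+2+1+6 = 18 ⇒ 18 days.
Since C is critical, the +4 change carries straight to that chain (now 22 days).
That remains the longest chain; total 22 days.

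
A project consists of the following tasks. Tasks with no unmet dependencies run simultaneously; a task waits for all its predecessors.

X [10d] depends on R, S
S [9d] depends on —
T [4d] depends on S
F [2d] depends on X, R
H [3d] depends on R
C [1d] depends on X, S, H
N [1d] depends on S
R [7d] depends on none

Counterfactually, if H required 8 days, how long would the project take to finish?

The binding path is S→X→F = 9+10+2 = 21; finish at 21 days.
H has 10 days of float (longest path through it is 11).
The critical path is still S→X→F; finish is now 21 days.

21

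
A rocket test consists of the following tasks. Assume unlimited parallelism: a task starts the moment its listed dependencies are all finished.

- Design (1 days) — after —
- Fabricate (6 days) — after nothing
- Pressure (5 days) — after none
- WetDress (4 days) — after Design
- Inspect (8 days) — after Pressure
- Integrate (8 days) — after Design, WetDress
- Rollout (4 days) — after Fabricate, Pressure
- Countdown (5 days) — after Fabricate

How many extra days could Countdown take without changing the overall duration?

Critical path: Design→WetDress→Integrate = 1+4+8 = 13, so the finish is 13 days.
Longest path through Countdown: 11 days (earliest finish 11, latest finish 13).
So Countdown can slip 13 − 11 = 2 days.

2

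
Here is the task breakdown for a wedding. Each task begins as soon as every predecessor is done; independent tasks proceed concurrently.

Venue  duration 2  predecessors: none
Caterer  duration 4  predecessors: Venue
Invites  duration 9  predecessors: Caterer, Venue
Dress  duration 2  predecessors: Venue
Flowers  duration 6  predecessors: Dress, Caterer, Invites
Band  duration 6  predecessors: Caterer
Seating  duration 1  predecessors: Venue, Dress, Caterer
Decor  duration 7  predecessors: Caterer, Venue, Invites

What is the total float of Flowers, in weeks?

1

The longest chain is Venue→Caterer→Invites→Decor = 2+4+9+7 = 22; overall finish 22 weeks.
Longest path through Flowers: 21 weeks (earliest finish 21, latest finish 22).
Float = 22 − 21 = 1.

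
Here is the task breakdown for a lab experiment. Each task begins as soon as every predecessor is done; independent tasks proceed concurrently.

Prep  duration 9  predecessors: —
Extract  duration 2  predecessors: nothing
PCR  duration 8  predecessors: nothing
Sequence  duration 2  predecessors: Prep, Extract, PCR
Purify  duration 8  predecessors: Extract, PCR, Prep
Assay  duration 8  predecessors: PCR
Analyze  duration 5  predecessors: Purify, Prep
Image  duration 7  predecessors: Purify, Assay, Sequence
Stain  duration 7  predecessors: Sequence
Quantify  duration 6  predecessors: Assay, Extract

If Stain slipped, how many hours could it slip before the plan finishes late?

Prep→Purify→Image = 9+8+7 = 24 sets the makespan at 24 hours.
Longest path through Stain: 18 hours (earliest finish 18, latest finish 24).
Slack of Stain = 17 − 11 = 6 hours.

6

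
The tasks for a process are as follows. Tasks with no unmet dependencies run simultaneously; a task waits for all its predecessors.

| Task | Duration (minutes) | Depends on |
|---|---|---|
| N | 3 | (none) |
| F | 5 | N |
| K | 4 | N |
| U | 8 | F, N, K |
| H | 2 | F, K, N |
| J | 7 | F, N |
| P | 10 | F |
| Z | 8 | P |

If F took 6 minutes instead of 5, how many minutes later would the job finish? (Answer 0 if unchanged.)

As given, the longest chain is N→F→P→Z = 3+5+10+8 = 26, so the finish is 26 minutes.
Since F is critical, the +1 change carries straight to that chain (now 27 minutes).
No other chain overtakes it, so the finish is 27 minutes.
Change in finish: 27 − 26 = +1 minutes.

1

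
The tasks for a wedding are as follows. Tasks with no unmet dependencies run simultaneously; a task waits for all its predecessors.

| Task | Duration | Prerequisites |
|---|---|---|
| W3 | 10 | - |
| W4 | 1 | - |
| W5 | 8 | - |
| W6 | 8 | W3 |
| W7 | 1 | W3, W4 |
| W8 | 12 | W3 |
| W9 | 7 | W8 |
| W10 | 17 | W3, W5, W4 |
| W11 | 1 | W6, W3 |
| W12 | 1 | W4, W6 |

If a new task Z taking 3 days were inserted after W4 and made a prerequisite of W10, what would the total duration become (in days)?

Originally the project takes 29 days.
With Z inserted, W10 now waits for max(W3, W5, W4, Z).
New critical path: W3→W8→W9 = 10+12+7 = 29 ⇒ 29 days.

29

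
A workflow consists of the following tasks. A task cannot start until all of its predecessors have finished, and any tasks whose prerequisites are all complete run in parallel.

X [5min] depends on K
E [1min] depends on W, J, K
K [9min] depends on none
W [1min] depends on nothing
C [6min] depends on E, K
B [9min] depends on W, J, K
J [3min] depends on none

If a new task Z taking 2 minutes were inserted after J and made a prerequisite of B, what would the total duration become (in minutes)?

Originally the project takes 18 minutes.
With Z inserted, B now waits for max(W, J, K, Z).
New critical path: K→B = 9+9 = 18 ⇒ 18 minutes.

18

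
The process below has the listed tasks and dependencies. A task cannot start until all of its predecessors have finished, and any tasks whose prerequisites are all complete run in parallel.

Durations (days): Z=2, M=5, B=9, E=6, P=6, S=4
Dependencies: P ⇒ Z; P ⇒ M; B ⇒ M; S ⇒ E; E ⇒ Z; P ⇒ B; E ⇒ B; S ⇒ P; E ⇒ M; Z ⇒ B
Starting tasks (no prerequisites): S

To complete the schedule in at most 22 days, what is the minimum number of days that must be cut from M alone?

Current finish: 26 days; target: 22.
M is on every critical path, so each day cut from M cuts the finish by one (this holds down to a finish of 22).
Need 26 − 22 = 4 days off M → M becomes 1 day, finish becomes 22.

4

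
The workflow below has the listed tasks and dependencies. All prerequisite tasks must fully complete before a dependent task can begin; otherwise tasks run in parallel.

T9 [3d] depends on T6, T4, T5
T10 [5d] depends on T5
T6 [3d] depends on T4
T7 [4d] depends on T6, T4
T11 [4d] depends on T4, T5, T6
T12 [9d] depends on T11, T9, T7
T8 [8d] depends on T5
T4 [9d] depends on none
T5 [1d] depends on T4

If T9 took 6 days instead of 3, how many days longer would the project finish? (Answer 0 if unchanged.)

Actual critical path: T4→T6→T7→T12 = 9+3+4+9 = 25 ⇒ 25 days.
T9 has 1 day of float (longest path through it is 24).
The binding chain switches to T4→T6→T9→T12 = 9+3+6+9 = 27; finish 27 days.
Change in finish: 27 − 25 = +2 days.

2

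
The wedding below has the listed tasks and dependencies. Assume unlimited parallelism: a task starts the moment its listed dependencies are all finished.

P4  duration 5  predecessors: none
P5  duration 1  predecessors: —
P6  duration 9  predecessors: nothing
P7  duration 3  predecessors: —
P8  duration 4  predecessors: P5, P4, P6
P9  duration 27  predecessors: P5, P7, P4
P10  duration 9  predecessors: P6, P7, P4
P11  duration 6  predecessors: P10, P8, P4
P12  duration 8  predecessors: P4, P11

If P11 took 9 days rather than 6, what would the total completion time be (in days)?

35

Actual critical path: P6→P10→P11→P12 = 9+9+6+8 = 32 ⇒ 32 days.
P11 lies on that path, so at 9 days the path becomes 35 days.
The critical path is still P6→P10→P11→P12; finish is now 35 days.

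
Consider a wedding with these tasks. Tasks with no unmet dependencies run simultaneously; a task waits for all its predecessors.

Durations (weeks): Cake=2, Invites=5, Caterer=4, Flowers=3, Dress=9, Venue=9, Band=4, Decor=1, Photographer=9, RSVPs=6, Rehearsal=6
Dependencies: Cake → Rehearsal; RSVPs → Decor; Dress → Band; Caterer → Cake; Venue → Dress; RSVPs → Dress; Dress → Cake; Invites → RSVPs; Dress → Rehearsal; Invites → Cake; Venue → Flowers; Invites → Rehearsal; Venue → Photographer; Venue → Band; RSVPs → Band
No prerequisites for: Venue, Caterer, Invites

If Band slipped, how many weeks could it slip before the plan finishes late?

The longest chain is Invites→RSVPs→Dress→Cake→Rehearsal = 5+6+9+2+6 = 28; overall finish 28 weeks.
The longest chain containing Band totals 24 weeks.
Slack of Band = 24 − 20 = 4 weeks.

4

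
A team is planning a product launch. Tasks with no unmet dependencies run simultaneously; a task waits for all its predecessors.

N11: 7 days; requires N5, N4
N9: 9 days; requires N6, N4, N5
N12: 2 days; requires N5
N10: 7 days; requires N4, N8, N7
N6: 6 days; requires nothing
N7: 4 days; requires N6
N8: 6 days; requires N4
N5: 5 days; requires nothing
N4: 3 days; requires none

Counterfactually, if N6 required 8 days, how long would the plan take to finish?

As given, the longest chain is N6→N7→N10 = 6+4+7 = 17, so the finish is 17 days.
N6 lies on that path, so at 8 days the path becomes 19 days.
The critical path is still N6→N7→N10; finish is now 19 days.

19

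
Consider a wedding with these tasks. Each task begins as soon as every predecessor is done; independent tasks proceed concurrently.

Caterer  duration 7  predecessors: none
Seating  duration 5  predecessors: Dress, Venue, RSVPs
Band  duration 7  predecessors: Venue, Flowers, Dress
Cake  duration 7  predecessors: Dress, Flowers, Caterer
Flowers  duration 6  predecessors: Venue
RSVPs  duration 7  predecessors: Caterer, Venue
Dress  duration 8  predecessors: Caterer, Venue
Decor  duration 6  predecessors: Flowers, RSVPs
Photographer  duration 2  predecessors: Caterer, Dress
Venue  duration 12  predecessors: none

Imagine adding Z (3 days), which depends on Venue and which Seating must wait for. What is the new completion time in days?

27

Originally the plan takes 27 days.
With Z inserted, Seating now waits for max(Dress, Venue, RSVPs, Z).
New critical path: Venue→Dress→Cake = 12+8+7 = 27 ⇒ 27 days.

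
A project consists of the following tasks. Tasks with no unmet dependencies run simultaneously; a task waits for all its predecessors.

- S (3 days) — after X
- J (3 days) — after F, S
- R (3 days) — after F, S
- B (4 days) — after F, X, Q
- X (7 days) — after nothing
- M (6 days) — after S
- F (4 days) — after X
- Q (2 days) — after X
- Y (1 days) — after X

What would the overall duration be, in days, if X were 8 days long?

17

Actual critical path: X→S→M = 7+3+6 = 16 ⇒ 16 days.
X is on the critical path; changing it to 8 makes that path 17 days.
That remains the longest chain; total 17 days.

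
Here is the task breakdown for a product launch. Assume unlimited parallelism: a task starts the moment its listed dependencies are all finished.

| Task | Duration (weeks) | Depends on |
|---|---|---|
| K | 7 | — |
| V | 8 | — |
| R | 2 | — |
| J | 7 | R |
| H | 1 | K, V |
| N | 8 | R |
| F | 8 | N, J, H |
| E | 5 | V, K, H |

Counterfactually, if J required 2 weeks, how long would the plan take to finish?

18

As given, the longest chain is R→N→F = 2+8+8 = 18, so the finish is 18 weeks.
J has 1 week of float (longest path through it is 17).
The critical path is still R→N→F; finish is now 18 weeks.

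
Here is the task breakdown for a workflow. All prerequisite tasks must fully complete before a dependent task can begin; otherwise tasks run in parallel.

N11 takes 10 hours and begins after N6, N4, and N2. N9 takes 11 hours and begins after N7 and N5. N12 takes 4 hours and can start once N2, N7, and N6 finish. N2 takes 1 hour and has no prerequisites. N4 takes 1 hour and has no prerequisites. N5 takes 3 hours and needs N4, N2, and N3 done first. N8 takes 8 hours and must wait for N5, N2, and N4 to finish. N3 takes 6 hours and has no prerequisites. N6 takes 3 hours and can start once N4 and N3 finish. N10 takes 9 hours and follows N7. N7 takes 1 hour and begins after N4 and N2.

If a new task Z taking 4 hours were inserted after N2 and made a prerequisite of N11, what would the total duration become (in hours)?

Originally the schedule takes 20 hours.
With Z inserted, N11 now waits for max(N6, N4, N2, Z).
New critical path: N3→N5→N9 = 6+3+11 = 20 ⇒ 20 hours.

20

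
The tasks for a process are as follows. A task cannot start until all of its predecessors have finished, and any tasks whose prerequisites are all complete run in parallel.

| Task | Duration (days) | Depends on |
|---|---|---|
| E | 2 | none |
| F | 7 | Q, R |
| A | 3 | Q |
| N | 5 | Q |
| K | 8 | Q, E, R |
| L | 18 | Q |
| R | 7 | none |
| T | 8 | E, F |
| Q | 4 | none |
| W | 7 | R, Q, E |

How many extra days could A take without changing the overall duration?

Critical path: Q→L = 4+18 = 22, so the finish is 22 days.
Longest path through A: 7 days (earliest finish 7, latest finish 22).
So A can slip 22 − 7 = 15 days.

15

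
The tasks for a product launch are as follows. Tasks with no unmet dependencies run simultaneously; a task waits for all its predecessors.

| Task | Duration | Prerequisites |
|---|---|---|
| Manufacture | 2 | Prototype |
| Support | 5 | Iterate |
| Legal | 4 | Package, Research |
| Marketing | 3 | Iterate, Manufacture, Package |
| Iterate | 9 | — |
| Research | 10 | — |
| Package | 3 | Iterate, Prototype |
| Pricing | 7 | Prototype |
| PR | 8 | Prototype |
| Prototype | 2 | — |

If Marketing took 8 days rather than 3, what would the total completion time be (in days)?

20

Critical path before the change: Iterate→Package→Legal = 9+3+4 = 16 giving 16 days.
Marketing is off the critical path — its longest chain is 15 days, giving 1 of slack.
The binding chain switches to Iterate→Package→Marketing = 9+3+8 = 20; finish 20 days.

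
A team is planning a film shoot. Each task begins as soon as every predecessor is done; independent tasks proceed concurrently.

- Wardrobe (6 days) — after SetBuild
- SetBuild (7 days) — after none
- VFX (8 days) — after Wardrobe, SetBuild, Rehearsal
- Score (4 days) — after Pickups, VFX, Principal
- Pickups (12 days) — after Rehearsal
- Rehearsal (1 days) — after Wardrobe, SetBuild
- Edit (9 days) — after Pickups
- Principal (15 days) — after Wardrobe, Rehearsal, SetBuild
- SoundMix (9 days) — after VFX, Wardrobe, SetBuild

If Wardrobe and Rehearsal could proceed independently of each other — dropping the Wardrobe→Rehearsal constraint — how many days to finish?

With the dependency in place, SetBuild→Wardrobe→Rehearsal→Pickups→Edit = 7+6+1+12+9 = 35 sets the finish at 35 days.
Without Wardrobe→Rehearsal, Rehearsal's earliest start moves from 13 to 7.
New critical path: SetBuild→Wardrobe→Principal→Score = 7+6+15+4 = 32 ⇒ 32 days.

32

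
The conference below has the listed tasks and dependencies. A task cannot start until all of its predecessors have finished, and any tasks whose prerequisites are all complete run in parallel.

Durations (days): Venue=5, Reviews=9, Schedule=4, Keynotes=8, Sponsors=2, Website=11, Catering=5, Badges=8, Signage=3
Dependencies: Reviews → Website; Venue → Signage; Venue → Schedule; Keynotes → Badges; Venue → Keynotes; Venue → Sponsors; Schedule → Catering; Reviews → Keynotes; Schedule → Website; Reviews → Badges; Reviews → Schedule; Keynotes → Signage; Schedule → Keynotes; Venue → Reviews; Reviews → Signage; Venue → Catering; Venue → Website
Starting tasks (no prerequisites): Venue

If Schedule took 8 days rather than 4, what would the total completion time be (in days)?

Baseline: Venue→Reviews→Schedule→Keynotes→Badges = 5+9+4+8+8 = 34 → 34 days.
Since Schedule is critical, the +4 change carries straight to that chain (now 38 days).
That remains the longest chain; total 38 days.

38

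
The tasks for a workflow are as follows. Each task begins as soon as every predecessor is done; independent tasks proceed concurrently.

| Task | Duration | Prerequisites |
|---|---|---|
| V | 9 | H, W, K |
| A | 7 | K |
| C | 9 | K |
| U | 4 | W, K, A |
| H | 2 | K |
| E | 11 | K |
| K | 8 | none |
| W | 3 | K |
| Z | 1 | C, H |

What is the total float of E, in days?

Critical path: K→W→V = 8+3+9 = 20, so the finish is 20 days.
Longest path through E: 19 days (earliest finish 19, latest finish 20).
Float = 20 − 19 = 1.

1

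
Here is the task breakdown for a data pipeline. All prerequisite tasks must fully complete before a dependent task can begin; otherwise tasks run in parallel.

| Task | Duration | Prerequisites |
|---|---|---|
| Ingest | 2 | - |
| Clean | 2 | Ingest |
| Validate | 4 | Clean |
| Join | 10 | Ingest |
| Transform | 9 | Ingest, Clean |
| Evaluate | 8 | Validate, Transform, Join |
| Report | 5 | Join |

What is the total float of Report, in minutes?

The longest chain is Ingest→Clean→Transform→Evaluate = 2+2+9+8 = 21; overall finish 21 minutes.
Report finishes as early as 17 and must finish by 21.
Float = 21 − 17 = 4.

4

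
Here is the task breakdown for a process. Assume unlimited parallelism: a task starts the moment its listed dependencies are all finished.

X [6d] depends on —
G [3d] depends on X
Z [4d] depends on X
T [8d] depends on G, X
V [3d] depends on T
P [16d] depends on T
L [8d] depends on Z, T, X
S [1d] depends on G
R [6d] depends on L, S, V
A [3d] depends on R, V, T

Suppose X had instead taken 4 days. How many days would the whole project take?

32

The binding path is X→G→T→L→R→A = 6+3+8+8+6+3 = 34; finish at 34 days.
X is on the critical path; changing it to 4 makes that path 32 days.
No other chain overtakes it, so the finish is 32 days.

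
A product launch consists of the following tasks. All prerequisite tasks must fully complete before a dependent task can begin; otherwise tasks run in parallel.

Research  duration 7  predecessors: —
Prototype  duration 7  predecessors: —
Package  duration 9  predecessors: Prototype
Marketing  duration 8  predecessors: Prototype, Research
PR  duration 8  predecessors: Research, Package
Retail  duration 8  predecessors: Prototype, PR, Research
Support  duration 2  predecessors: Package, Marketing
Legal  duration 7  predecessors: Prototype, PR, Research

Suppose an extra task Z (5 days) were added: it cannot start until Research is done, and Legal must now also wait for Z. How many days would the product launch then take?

32

Originally the product launch takes 32 days.
With Z inserted, Legal now waits for max(Prototype, PR, Research, Z).
New critical path: Prototype→Package→PR→Retail = 7+9+8+8 = 32 ⇒ 32 days.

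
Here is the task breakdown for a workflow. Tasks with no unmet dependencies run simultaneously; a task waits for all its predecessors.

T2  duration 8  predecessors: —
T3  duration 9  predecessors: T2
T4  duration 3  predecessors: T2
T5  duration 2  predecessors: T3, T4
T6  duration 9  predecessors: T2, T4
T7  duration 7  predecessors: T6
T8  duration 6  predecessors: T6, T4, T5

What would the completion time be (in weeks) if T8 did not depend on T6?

With the dependency in place, T2→T4→T6→T7 = 8+3+9+7 = 27 sets the finish at 27 weeks.
Without T6→T8, T8's earliest start moves from 20 to 19.
New critical path: T2→T4→T6→T7 = 8+3+9+7 = 27 ⇒ 27 weeks.

27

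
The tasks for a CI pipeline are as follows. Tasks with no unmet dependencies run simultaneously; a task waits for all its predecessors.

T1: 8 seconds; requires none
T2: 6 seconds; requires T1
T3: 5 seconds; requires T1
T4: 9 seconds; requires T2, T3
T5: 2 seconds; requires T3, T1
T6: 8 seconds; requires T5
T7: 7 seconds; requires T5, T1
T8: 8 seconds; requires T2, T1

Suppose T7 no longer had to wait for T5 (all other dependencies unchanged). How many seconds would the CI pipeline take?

23

With the dependency in place, T1→T2→T4 = 8+6+9 = 23 sets the finish at 23 seconds.
Without T5→T7, T7's earliest start moves from 15 to 8.
After: T1→T2→T4 = 8+6+9 = 23 → 23 seconds.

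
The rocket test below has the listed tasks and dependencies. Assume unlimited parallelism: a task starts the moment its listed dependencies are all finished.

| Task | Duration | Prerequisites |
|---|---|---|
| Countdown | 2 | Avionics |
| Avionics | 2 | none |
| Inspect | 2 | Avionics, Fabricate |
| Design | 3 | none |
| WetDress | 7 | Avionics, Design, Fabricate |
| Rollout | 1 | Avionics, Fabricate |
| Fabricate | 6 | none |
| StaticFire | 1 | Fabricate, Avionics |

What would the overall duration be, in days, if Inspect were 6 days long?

As given, the longest chain is Fabricate→WetDress = 6+7 = 13, so the finish is 13 days.
The longest path through Inspect is only 8 days, so Inspect has float 5.
That remains the longest chain; total 13 days.

13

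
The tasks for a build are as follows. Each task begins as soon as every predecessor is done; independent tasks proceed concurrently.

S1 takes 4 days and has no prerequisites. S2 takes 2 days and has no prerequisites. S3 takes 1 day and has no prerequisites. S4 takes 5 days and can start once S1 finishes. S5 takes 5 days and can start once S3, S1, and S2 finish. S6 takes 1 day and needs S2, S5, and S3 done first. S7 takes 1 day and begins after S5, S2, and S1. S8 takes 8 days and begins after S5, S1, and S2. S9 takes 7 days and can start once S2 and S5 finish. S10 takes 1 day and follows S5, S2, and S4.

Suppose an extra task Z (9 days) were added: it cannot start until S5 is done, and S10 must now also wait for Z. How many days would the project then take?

19

Originally the project takes 17 days.
With Z inserted, S10 now waits for max(S5, S2, S4, Z).
New critical path: S1→S5→Z→S10 = 4+5+9+1 = 19 ⇒ 19 days.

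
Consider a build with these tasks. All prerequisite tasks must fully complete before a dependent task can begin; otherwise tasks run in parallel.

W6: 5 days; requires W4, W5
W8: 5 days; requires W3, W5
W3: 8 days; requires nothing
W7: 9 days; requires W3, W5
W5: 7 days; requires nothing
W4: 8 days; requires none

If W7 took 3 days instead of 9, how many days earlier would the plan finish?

Actual critical path: W3→W7 = 8+9 = 17 ⇒ 17 days.
Since W7 is critical, the -6 change carries straight to that chain (now 11 days).
Now W3→W8 = 8+5 = 13 is longest, so the finish becomes 13 days.
Change in finish: 13 − 17 = -4 days.

4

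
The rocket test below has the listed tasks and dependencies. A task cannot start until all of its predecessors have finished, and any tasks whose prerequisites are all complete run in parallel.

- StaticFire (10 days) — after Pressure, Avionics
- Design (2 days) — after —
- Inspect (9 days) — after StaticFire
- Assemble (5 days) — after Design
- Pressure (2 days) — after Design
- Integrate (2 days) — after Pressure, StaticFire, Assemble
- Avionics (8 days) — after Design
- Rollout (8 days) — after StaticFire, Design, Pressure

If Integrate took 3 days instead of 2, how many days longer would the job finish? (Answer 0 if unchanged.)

As given, the longest chain is Design→Avionics→StaticFire→Inspect = 2+8+10+9 = 29, so the finish is 29 days.
The longest path through Integrate is only 22 days, so Integrate has float 7.
No other chain overtakes it, so the finish is 29 days.
Change in finish: 29 − 29 = +0 days.

0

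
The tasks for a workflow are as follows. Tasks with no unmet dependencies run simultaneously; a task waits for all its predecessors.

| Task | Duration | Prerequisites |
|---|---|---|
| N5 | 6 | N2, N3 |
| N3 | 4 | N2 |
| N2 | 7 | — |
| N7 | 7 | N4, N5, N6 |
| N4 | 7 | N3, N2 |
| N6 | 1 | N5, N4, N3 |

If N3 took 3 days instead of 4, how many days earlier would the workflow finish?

The binding path is N2→N3→N4→N6→N7 = 7+4+7+1+7 = 26; finish at 26 days.
N3 lies on that path, so at 3 days the path becomes 25 days.
That remains the longest chain; total 25 days.
Change in finish: 25 − 26 = -1 days.

1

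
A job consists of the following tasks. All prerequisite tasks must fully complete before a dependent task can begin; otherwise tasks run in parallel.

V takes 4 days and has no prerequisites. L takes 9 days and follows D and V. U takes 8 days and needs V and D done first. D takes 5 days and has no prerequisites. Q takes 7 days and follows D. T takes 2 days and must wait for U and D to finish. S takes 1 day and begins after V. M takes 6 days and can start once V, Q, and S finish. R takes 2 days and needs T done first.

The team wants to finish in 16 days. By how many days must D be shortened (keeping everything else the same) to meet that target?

2

Current finish: 18 days; target: 16.
D is on every critical path, so each day cut from D cuts the finish by one (this holds down to a finish of 16).
Need 18 − 16 = 2 days off D → D becomes 3 days, finish becomes 16.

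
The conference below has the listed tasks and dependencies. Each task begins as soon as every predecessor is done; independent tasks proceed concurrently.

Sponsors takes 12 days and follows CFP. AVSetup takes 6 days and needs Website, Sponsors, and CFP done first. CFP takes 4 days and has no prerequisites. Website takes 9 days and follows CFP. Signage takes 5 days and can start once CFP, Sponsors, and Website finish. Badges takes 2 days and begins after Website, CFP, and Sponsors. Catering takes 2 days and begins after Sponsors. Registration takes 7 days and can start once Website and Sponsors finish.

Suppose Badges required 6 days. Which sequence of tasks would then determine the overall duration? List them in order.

CFP, Sponsors, Registration

Actual critical path: CFP→Sponsors→Registration = 4+12+7 = 23 ⇒ 23 days.
The longest path through Badges is only 18 days, so Badges has float 5.
That remains the longest chain; total 23 days.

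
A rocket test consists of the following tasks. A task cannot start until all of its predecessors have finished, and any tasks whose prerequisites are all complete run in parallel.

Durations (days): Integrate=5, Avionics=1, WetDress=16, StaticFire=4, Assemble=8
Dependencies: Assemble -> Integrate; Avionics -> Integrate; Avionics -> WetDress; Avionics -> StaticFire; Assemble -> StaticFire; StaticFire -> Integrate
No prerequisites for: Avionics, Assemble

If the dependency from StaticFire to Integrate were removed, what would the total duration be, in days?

17

Original critical path: Avionics→WetDress = 1+16 = 17 ⇒ 17 days.
Without StaticFire→Integrate, Integrate's earliest start moves from 12 to 8.
New critical path: Avionics→WetDress = 1+16 = 17 ⇒ 17 days.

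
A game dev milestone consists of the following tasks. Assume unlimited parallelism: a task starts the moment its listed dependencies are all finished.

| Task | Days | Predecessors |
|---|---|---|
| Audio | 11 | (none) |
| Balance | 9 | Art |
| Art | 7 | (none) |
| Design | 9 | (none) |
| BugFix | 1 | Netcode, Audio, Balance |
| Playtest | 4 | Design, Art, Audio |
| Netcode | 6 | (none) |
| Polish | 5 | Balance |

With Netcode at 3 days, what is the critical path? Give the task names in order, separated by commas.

Art, Balance, Polish

Critical path before the change: Art→Balance→Polish = 7+9+5 = 21 giving 21 days.
Netcode has 14 days of float (longest path through it is 7).
No other chain overtakes it, so the finish is 21 days.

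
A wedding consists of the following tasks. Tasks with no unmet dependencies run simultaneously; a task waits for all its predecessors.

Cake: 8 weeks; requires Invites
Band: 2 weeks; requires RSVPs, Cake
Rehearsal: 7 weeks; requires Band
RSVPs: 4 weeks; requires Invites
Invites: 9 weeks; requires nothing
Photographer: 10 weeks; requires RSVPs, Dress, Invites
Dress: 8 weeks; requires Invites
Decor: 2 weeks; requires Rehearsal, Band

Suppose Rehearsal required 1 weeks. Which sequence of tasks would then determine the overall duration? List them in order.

Baseline: Invites→Cake→Band→Rehearsal→Decor = 9+8+2+7+2 = 28 → 28 weeks.
Since Rehearsal is critical, the -6 change carries straight to that chain (now 22 weeks).
New critical path: Invites→Dress→Photographer = 9+8+10 = 27 ⇒ 27 weeks.

Invites, Dress, Photographer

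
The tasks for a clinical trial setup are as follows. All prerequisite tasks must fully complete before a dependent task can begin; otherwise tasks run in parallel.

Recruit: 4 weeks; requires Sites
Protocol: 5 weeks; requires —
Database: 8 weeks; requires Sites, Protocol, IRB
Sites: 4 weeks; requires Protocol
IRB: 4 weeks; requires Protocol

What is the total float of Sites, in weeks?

Protocol→IRB→Database = 5+4+8 = 17 sets the makespan at 17 weeks.
Longest path through Sites: 17 weeks (earliest finish 9, latest finish 9).
So Sites can slip 9 − 9 = 0 weeks.

0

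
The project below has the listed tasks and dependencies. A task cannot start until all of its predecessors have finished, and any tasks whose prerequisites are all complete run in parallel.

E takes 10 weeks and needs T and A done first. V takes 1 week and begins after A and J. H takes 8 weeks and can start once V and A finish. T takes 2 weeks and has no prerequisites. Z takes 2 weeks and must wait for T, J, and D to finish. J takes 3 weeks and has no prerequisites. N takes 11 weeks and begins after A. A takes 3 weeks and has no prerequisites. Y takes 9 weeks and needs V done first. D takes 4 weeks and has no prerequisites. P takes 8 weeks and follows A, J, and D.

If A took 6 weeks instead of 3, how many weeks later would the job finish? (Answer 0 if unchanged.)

3

Baseline: A→N = 3+11 = 14 → 14 weeks.
A is on the critical path; changing it to 6 makes that path 17 weeks.
That remains the longest chain; total 17 weeks.
Change in finish: 17 − 14 = +3 weeks.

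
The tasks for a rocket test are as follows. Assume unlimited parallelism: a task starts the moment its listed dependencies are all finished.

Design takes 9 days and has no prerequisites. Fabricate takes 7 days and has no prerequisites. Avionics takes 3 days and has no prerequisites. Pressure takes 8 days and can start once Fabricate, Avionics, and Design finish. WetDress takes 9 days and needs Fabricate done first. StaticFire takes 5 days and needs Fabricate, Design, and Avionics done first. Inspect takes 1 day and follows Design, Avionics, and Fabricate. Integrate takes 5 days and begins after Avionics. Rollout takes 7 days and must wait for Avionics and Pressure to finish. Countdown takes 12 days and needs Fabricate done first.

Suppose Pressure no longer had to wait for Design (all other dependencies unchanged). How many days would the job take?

22

Original critical path: Design→Pressure→Rollout = 9+8+7 = 24 ⇒ 24 days.
Without Design→Pressure, Pressure's earliest start moves from 9 to 7.
After: Fabricate→Pressure→Rollout = 7+8+7 = 22 → 22 days.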